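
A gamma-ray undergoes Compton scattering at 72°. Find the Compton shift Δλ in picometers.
1.6765 pm

Using the Compton scattering formula:
Δλ = λ_C(1 - cos θ)

where λ_C = h/(m_e·c) ≈ 2.4263 pm is the Compton wavelength of an electron.

For θ = 72°:
cos(72°) = 0.3090
1 - cos(72°) = 0.6910

Δλ = 2.4263 × 0.6910
Δλ = 1.6765 pm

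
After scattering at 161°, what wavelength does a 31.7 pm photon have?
36.4204 pm

Using the Compton scattering formula:
λ' = λ + Δλ = λ + λ_C(1 - cos θ)

Given:
- Initial wavelength λ = 31.7 pm
- Scattering angle θ = 161°
- Compton wavelength λ_C ≈ 2.4263 pm

Calculate the shift:
Δλ = 2.4263 × (1 - cos(161°))
Δλ = 2.4263 × 1.9455
Δλ = 4.7204 pm

Final wavelength:
λ' = 31.7 + 4.7204 = 36.4204 pm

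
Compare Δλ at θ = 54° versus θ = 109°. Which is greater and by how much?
109° produces the larger shift by a factor of 3.216

Calculate both shifts using Δλ = λ_C(1 - cos θ):

For θ₁ = 54°:
Δλ₁ = 2.4263 × (1 - cos(54°))
Δλ₁ = 2.4263 × 0.4122
Δλ₁ = 1.0002 pm

For θ₂ = 109°:
Δλ₂ = 2.4263 × (1 - cos(109°))
Δλ₂ = 2.4263 × 1.3256
Δλ₂ = 3.2162 pm

The 109° angle produces the larger shift.
Ratio: 3.2162/1.0002 = 3.216

(Intermediate values are shown rounded; full precision is carried through to the final answer.)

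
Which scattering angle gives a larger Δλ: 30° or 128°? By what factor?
128° produces the larger shift by a factor of 12.059

Calculate both shifts using Δλ = λ_C(1 - cos θ):

For θ₁ = 30°:
Δλ₁ = 2.4263 × (1 - cos(30°))
Δλ₁ = 2.4263 × 0.1340
Δλ₁ = 0.3251 pm

For θ₂ = 128°:
Δλ₂ = 2.4263 × (1 - cos(128°))
Δλ₂ = 2.4263 × 1.6157
Δλ₂ = 3.9201 pm

The 128° angle produces the larger shift.
Ratio: 3.9201/0.3251 = 12.059

(Intermediate values are shown rounded; full precision is carried through to the final answer.)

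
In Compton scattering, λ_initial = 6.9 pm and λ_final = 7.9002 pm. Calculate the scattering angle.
54.00°

First find the wavelength shift:
Δλ = λ' - λ = 7.9002 - 6.9 = 1.0002 pm

Using Δλ = λ_C(1 - cos θ), with λ_C = h/(m_e·c) ≈ 2.42631024 pm:
cos θ = 1 - Δλ/λ_C
cos θ = 1 - 1.0002/2.42631024
cos θ = 0.587769

θ = arccos(0.587769)
θ = 54.00°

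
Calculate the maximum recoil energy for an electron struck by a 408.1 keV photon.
250.9731 keV

Maximum energy transfer occurs at θ = 180° (backscattering).

Initial photon: E₀ = 408.1 keV → λ₀ = 3.0381 pm

Maximum Compton shift (at 180°):
Δλ_max = 2λ_C = 2 × 2.4263 = 4.8526 pm

Final wavelength:
λ' = 3.0381 + 4.8526 = 7.8907 pm

Minimum photon energy (maximum energy to electron):
E'_min = hc/λ' = 157.1269 keV

Maximum electron kinetic energy:
K_max = E₀ - E'_min = 408.1000 - 157.1269 = 250.9731 keV

(Intermediate values are shown rounded; full precision is carried through to the final answer.)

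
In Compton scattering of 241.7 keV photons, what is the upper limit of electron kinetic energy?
117.4959 keV

Maximum energy transfer occurs at θ = 180° (backscattering).

Initial photon: E₀ = 241.7 keV → λ₀ = 5.1297 pm

Maximum Compton shift (at 180°):
Δλ_max = 2λ_C = 2 × 2.4263 = 4.8526 pm

Final wavelength:
λ' = 5.1297 + 4.8526 = 9.9823 pm

Minimum photon energy (maximum energy to electron):
E'_min = hc/λ' = 124.2041 keV

Maximum electron kinetic energy:
K_max = E₀ - E'_min = 241.7000 - 124.2041 = 117.4959 keV

(Intermediate values are shown rounded; full precision is carried through to the final answer.)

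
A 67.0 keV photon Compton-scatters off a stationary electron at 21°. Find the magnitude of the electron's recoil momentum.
1.2998e-23 kg·m/s

The electron is initially at rest, so by conservation of momentum:
p⃗_e = p⃗₀ − p⃗'  (incident photon momentum minus scattered photon momentum)

Photon momentum magnitudes (p = h/λ = E/c):
λ₀ = hc/E₀ = 18.5051 pm → p₀ = h/λ₀ = 3.5807e-23 kg·m/s
Δλ = λ_C(1 − cos 21°) = 0.1612 pm
λ' = 18.6663 pm → p' = h/λ' = 3.5498e-23 kg·m/s

The scattered photon makes angle θ = 21° with the incident direction, so by the law of cosines:
|p⃗_e|² = p₀² + p'² − 2p₀p'cos θ
|p⃗_e|² = (3.5807e-23)² + (3.5498e-23)² − 2·3.5807e-23·3.5498e-23·cos(21°)
|p⃗_e| = 1.2998e-23 kg·m/s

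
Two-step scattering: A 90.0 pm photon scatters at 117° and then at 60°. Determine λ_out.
94.7410 pm

Apply Compton shift twice:

First scattering at θ₁ = 117°:
Δλ₁ = λ_C(1 - cos(117°))
Δλ₁ = 2.4263 × 1.4540
Δλ₁ = 3.5278 pm

After first scattering:
λ₁ = 90.0 + 3.5278 = 93.5278 pm

Second scattering at θ₂ = 60°:
Δλ₂ = λ_C(1 - cos(60°))
Δλ₂ = 2.4263 × 0.5000
Δλ₂ = 1.2132 pm

Final wavelength:
λ₂ = 93.5278 + 1.2132 = 94.7410 pm

Total shift: Δλ_total = 3.5278 + 1.2132 = 4.7410 pm

(Intermediate values are shown rounded; full precision is carried through to the final answer.)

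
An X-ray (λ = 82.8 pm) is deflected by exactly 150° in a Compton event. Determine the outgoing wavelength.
87.3276 pm

Using the Compton formula: λ' = λ + λ_C(1 − cos θ)

For θ = 150°, cos θ = -√3/2 (exact) ≈ -0.8660, so:
1 − cos 150° = 1 − (-√3/2) ≈ 1.8660

Δλ = λ_C × 1.8660 = 2.4263 × 1.8660 = 4.5276 pm

λ' = 82.8 + 4.5276 = 87.3276 pm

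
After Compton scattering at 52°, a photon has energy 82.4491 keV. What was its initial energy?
87.9000 keV

Convert final energy to wavelength (hc ≈ 1239.842 keV·pm):
λ' = hc/E' = 1239.842 / 82.4491 = 15.0377 pm

Calculate the Compton shift:
Δλ = λ_C(1 - cos(52°))
Δλ = 2.4263 × (1 - cos(52°))
Δλ = 0.9325 pm

Initial wavelength:
λ = λ' - Δλ = 15.0377 - 0.9325 = 14.1051 pm

Initial energy:
E = hc/λ = 1239.842 / 14.1051 = 87.9000 keV

(Intermediate values are shown rounded; full precision is carried through to the final answer.)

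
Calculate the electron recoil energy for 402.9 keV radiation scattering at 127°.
224.8589 keV

By energy conservation: K_e = E_initial - E_final

First find the scattered photon energy:
Initial wavelength: λ = hc/E = 3.0773 pm
Compton shift: Δλ = λ_C(1 - cos(127°)) = 3.8865 pm
Final wavelength: λ' = 3.0773 + 3.8865 = 6.9638 pm
Final photon energy: E' = hc/λ' = 178.0411 keV

Electron kinetic energy:
K_e = E - E' = 402.9000 - 178.0411 = 224.8589 keV

(Intermediate values are shown rounded; full precision is carried through to the final answer.)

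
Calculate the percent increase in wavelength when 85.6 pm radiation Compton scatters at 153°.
5.3600%

Calculate the Compton shift:
Δλ = λ_C(1 - cos(153°))
Δλ = 2.4263 × (1 - cos(153°))
Δλ = 2.4263 × 1.8910
Δλ = 4.5882 pm

Percentage change:
(Δλ/λ₀) × 100 = (4.5882/85.6) × 100
= 5.3600%

(Intermediate values are shown rounded; full precision is carried through to the final answer.)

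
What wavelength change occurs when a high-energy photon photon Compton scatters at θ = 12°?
0.0530 pm

Using the Compton scattering formula:
Δλ = λ_C(1 - cos θ)

where λ_C = h/(m_e·c) ≈ 2.4263 pm is the Compton wavelength of an electron.

For θ = 12°:
cos(12°) = 0.9781
1 - cos(12°) = 0.0219

Δλ = 2.4263 × 0.0219
Δλ = 0.0530 pm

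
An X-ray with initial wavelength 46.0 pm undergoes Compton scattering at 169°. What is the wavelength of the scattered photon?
50.8080 pm

Using the Compton scattering formula:
λ' = λ + Δλ = λ + λ_C(1 - cos θ)

Given:
- Initial wavelength λ = 46.0 pm
- Scattering angle θ = 169°
- Compton wavelength λ_C ≈ 2.4263 pm

Calculate the shift:
Δλ = 2.4263 × (1 - cos(169°))
Δλ = 2.4263 × 1.9816
Δλ = 4.8080 pm

Final wavelength:
λ' = 46.0 + 4.8080 = 50.8080 pm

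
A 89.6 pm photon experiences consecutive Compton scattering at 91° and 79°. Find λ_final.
94.0320 pm

Apply Compton shift twice:

First scattering at θ₁ = 91°:
Δλ₁ = λ_C(1 - cos(91°))
Δλ₁ = 2.4263 × 1.0175
Δλ₁ = 2.4687 pm

After first scattering:
λ₁ = 89.6 + 2.4687 = 92.0687 pm

Second scattering at θ₂ = 79°:
Δλ₂ = λ_C(1 - cos(79°))
Δλ₂ = 2.4263 × 0.8092
Δλ₂ = 1.9633 pm

Final wavelength:
λ₂ = 92.0687 + 1.9633 = 94.0320 pm

Total shift: Δλ_total = 2.4687 + 1.9633 = 4.4320 pm

(Intermediate values are shown rounded; full precision is carried through to the final answer.)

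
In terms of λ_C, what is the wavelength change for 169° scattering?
1.9816 λ_C

The Compton shift formula is:
Δλ = λ_C(1 - cos θ)

Dividing both sides by λ_C:
Δλ/λ_C = 1 - cos θ

For θ = 169°:
Δλ/λ_C = 1 - cos(169°)
Δλ/λ_C = 1 - -0.9816
Δλ/λ_C = 1.9816

This means the shift is 1.9816 × λ_C = 4.8080 pm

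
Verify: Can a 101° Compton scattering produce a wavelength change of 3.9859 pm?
No, inconsistent

Calculate the expected shift for θ = 101°:

Δλ_expected = λ_C(1 - cos(101°))
Δλ_expected = 2.4263 × (1 - cos(101°))
Δλ_expected = 2.4263 × 1.1908
Δλ_expected = 2.8893 pm

Given shift: 3.9859 pm
Expected shift: 2.8893 pm
Difference: 1.0966 pm

The values do not match. The given shift corresponds to θ ≈ 130.0°, not 101°.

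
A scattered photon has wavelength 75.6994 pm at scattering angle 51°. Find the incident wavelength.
74.8000 pm

From λ' = λ + Δλ, we have λ = λ' - Δλ

First calculate the Compton shift:
Δλ = λ_C(1 - cos θ)
Δλ = 2.4263 × (1 - cos(51°))
Δλ = 2.4263 × 0.3707
Δλ = 0.8994 pm

Initial wavelength:
λ = λ' - Δλ
λ = 75.6994 - 0.8994
λ = 74.8000 pm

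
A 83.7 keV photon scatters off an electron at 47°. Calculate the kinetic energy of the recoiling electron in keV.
4.1439 keV

By energy conservation: K_e = E_initial - E_final

First find the scattered photon energy:
Initial wavelength: λ = hc/E = 14.8129 pm
Compton shift: Δλ = λ_C(1 - cos(47°)) = 0.7716 pm
Final wavelength: λ' = 14.8129 + 0.7716 = 15.5845 pm
Final photon energy: E' = hc/λ' = 79.5561 keV

Electron kinetic energy:
K_e = E - E' = 83.7000 - 79.5561 = 4.1439 keV

(Intermediate values are shown rounded; full precision is carried through to the final answer.)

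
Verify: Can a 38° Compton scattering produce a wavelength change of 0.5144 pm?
Yes, consistent

Calculate the expected shift for θ = 38°:

Δλ_expected = λ_C(1 - cos(38°))
Δλ_expected = 2.4263 × (1 - cos(38°))
Δλ_expected = 2.4263 × 0.2120
Δλ_expected = 0.5144 pm

Given shift: 0.5144 pm
Expected shift: 0.5144 pm
Difference: 0.0000 pm

The values match. This is consistent with Compton scattering at the stated angle.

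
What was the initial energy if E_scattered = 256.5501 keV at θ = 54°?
323.5000 keV

Convert final energy to wavelength (hc ≈ 1239.842 keV·pm):
λ' = hc/E' = 1239.842 / 256.5501 = 4.8327 pm

Calculate the Compton shift:
Δλ = λ_C(1 - cos(54°))
Δλ = 2.4263 × (1 - cos(54°))
Δλ = 1.0002 pm

Initial wavelength:
λ = λ' - Δλ = 4.8327 - 1.0002 = 3.8326 pm

Initial energy:
E = hc/λ = 1239.842 / 3.8326 = 323.5000 keV

(Intermediate values are shown rounded; full precision is carried through to the final answer.)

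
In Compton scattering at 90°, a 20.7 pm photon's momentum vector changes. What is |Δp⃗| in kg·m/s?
4.2960e-23 kg·m/s

Photon momentum magnitude is p = h/λ.

Initial momentum:
p₀ = h/λ = 6.6261e-34/2.0700e-11 = 3.2010e-23 kg·m/s

After scattering:
λ' = λ + Δλ = 20.7 + 2.4263 = 23.1263 pm
p' = h/λ' = 6.6261e-34/2.3126e-11 = 2.8652e-23 kg·m/s

Momentum is a vector; the scattered photon's direction makes angle θ = 90° with the incident direction. The magnitude of the vector change Δp⃗ = p⃗₀ − p⃗' is found from the law of cosines:
|Δp⃗|² = p₀² + p'² − 2p₀p'cos θ
|Δp⃗|² = (3.2010e-23)² + (2.8652e-23)² − 2·3.2010e-23·2.8652e-23·cos(90°)
|Δp⃗| = 4.2960e-23 kg·m/s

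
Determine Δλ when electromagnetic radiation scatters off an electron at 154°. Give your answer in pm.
4.6071 pm

Using the Compton scattering formula:
Δλ = λ_C(1 - cos θ)

where λ_C = h/(m_e·c) ≈ 2.4263 pm is the Compton wavelength of an electron.

For θ = 154°:
cos(154°) = -0.8988
1 - cos(154°) = 1.8988

Δλ = 2.4263 × 1.8988
Δλ = 4.6071 pm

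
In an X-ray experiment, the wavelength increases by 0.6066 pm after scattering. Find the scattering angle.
41.41°

From the Compton formula Δλ = λ_C(1 - cos θ), we can solve for θ:

cos θ = 1 - Δλ/λ_C

Given:
- Δλ = 0.6066 pm
- λ_C = h/(m_e·c) ≈ 2.42631024 pm

cos θ = 1 - 0.6066/2.42631024
cos θ = 1 - 0.250009
cos θ = 0.749991

θ = arccos(0.749991)
θ = 41.41°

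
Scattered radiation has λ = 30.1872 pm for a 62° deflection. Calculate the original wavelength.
28.9000 pm

From λ' = λ + Δλ, we have λ = λ' - Δλ

First calculate the Compton shift:
Δλ = λ_C(1 - cos θ)
Δλ = 2.4263 × (1 - cos(62°))
Δλ = 2.4263 × 0.5305
Δλ = 1.2872 pm

Initial wavelength:
λ = λ' - Δλ
λ = 30.1872 - 1.2872
λ = 28.9000 pm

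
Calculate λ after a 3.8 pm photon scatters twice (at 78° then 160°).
10.4281 pm

Apply Compton shift twice:

First scattering at θ₁ = 78°:
Δλ₁ = λ_C(1 - cos(78°))
Δλ₁ = 2.4263 × 0.7921
Δλ₁ = 1.9219 pm

After first scattering:
λ₁ = 3.8 + 1.9219 = 5.7219 pm

Second scattering at θ₂ = 160°:
Δλ₂ = λ_C(1 - cos(160°))
Δλ₂ = 2.4263 × 1.9397
Δλ₂ = 4.7063 pm

Final wavelength:
λ₂ = 5.7219 + 4.7063 = 10.4281 pm

Total shift: Δλ_total = 1.9219 + 4.7063 = 6.6281 pm

(Intermediate values are shown rounded; full precision is carried through to the final answer.)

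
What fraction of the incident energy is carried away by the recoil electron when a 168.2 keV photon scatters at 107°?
0.2984 (or 29.84%)

Calculate initial and final photon energies:

Initial: E₀ = 168.2 keV → λ₀ = 7.3712 pm
Compton shift: Δλ = 3.1357 pm
Final wavelength: λ' = 10.5069 pm
Final energy: E' = 118.0023 keV

Fractional energy loss:
(E₀ - E')/E₀ = (168.2000 - 118.0023)/168.2000
= 50.1977/168.2000
= 0.2984
= 29.84%

(Intermediate values are shown rounded; full precision is carried through to the final answer.)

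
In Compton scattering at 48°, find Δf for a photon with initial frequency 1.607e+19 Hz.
6.630e+17 Hz (decrease)

Convert frequency to wavelength (c = 299792458 m/s):
λ₀ = c/f₀ = 299792458/1.607e+19 = 1.8655411e-11 m = 18.6554 pm

Calculate Compton shift:
Δλ = λ_C(1 - cos(48°)) = 0.8028 pm

Final wavelength:
λ' = λ₀ + Δλ = 18.6554 + 0.8028 = 19.4582 pm

Final frequency:
f' = c/λ' = 299792458/1.9458203e-11 = 1.5406996e+19 Hz

Frequency shift (decrease):
Δf = f₀ - f' = 1.607e+19 - 1.5406996e+19 = 6.630e+17 Hz

(Intermediate values are shown rounded; full precision is carried through to the final answer.)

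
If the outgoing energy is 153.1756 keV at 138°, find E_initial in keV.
320.8001 keV

Convert final energy to wavelength (hc ≈ 1239.842 keV·pm):
λ' = hc/E' = 1239.842 / 153.1756 = 8.0943 pm

Calculate the Compton shift:
Δλ = λ_C(1 - cos(138°))
Δλ = 2.4263 × (1 - cos(138°))
Δλ = 4.2294 pm

Initial wavelength:
λ = λ' - Δλ = 8.0943 - 4.2294 = 3.8648 pm

Initial energy:
E = hc/λ = 1239.842 / 3.8648 = 320.8001 keV

(Intermediate values are shown rounded; full precision is carried through to the final answer.)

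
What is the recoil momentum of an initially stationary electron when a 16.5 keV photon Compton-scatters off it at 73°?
1.0374e-23 kg·m/s

The electron is initially at rest, so by conservation of momentum:
p⃗_e = p⃗₀ − p⃗'  (incident photon momentum minus scattered photon momentum)

Photon momentum magnitudes (p = h/λ = E/c):
λ₀ = hc/E₀ = 75.1419 pm → p₀ = h/λ₀ = 8.8181e-24 kg·m/s
Δλ = λ_C(1 − cos 73°) = 1.7169 pm
λ' = 76.8589 pm → p' = h/λ' = 8.6211e-24 kg·m/s

The scattered photon makes angle θ = 73° with the incident direction, so by the law of cosines:
|p⃗_e|² = p₀² + p'² − 2p₀p'cos θ
|p⃗_e|² = (8.8181e-24)² + (8.6211e-24)² − 2·8.8181e-24·8.6211e-24·cos(73°)
|p⃗_e| = 1.0374e-23 kg·m/s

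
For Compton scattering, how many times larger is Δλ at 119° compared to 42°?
119° produces the larger shift by a factor of 5.781

Calculate both shifts using Δλ = λ_C(1 - cos θ):

For θ₁ = 42°:
Δλ₁ = 2.4263 × (1 - cos(42°))
Δλ₁ = 2.4263 × 0.2569
Δλ₁ = 0.6232 pm

For θ₂ = 119°:
Δλ₂ = 2.4263 × (1 - cos(119°))
Δλ₂ = 2.4263 × 1.4848
Δλ₂ = 3.6026 pm

The 119° angle produces the larger shift.
Ratio: 3.6026/0.6232 = 5.781

(Intermediate values are shown rounded; full precision is carried through to the final answer.)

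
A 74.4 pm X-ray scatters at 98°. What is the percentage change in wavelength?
3.7150%

Calculate the Compton shift:
Δλ = λ_C(1 - cos(98°))
Δλ = 2.4263 × (1 - cos(98°))
Δλ = 2.4263 × 1.1392
Δλ = 2.7640 pm

Percentage change:
(Δλ/λ₀) × 100 = (2.7640/74.4) × 100
= 3.7150%

(Intermediate values are shown rounded; full precision is carried through to the final answer.)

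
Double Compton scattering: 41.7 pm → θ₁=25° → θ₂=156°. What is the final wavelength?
46.5702 pm

Apply Compton shift twice:

First scattering at θ₁ = 25°:
Δλ₁ = λ_C(1 - cos(25°))
Δλ₁ = 2.4263 × 0.0937
Δλ₁ = 0.2273 pm

After first scattering:
λ₁ = 41.7 + 0.2273 = 41.9273 pm

Second scattering at θ₂ = 156°:
Δλ₂ = λ_C(1 - cos(156°))
Δλ₂ = 2.4263 × 1.9135
Δλ₂ = 4.6429 pm

Final wavelength:
λ₂ = 41.9273 + 4.6429 = 46.5702 pm

Total shift: Δλ_total = 0.2273 + 4.6429 = 4.8702 pm

(Intermediate values are shown rounded; full precision is carried through to the final answer.)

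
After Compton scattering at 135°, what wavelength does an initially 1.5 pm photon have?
5.6420 pm

Using the Compton formula: λ' = λ + λ_C(1 − cos θ)

For θ = 135°, cos θ = -√2/2 (exact) ≈ -0.7071, so:
1 − cos 135° = 1 − (-√2/2) ≈ 1.7071

Δλ = λ_C × 1.7071 = 2.4263 × 1.7071 = 4.1420 pm

λ' = 1.5 + 4.1420 = 5.6420 pm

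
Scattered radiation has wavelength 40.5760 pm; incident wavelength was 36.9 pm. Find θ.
121.00°

First find the wavelength shift:
Δλ = λ' - λ = 40.5760 - 36.9 = 3.6760 pm

Using Δλ = λ_C(1 - cos θ), with λ_C = h/(m_e·c) ≈ 2.42631024 pm:
cos θ = 1 - Δλ/λ_C
cos θ = 1 - 3.6760/2.42631024
cos θ = -0.515058

θ = arccos(-0.515058)
θ = 121.00°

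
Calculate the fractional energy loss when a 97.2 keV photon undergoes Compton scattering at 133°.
0.2424 (or 24.24%)

Calculate initial and final photon energies:

Initial: E₀ = 97.2 keV → λ₀ = 12.7556 pm
Compton shift: Δλ = 4.0810 pm
Final wavelength: λ' = 16.8366 pm
Final energy: E' = 73.6396 keV

Fractional energy loss:
(E₀ - E')/E₀ = (97.2000 - 73.6396)/97.2000
= 23.5604/97.2000
= 0.2424
= 24.24%

(Intermediate values are shown rounded; full precision is carried through to the final answer.)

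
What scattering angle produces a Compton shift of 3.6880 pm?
121.33°

From the Compton formula Δλ = λ_C(1 - cos θ), we can solve for θ:

cos θ = 1 - Δλ/λ_C

Given:
- Δλ = 3.6880 pm
- λ_C = h/(m_e·c) ≈ 2.42631024 pm

cos θ = 1 - 3.6880/2.42631024
cos θ = 1 - 1.520003
cos θ = -0.520003

θ = arccos(-0.520003)
θ = 121.33°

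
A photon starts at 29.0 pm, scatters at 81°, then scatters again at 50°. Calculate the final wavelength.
31.9135 pm

Apply Compton shift twice:

First scattering at θ₁ = 81°:
Δλ₁ = λ_C(1 - cos(81°))
Δλ₁ = 2.4263 × 0.8436
Δλ₁ = 2.0468 pm

After first scattering:
λ₁ = 29.0 + 2.0468 = 31.0468 pm

Second scattering at θ₂ = 50°:
Δλ₂ = λ_C(1 - cos(50°))
Δλ₂ = 2.4263 × 0.3572
Δλ₂ = 0.8667 pm

Final wavelength:
λ₂ = 31.0468 + 0.8667 = 31.9135 pm

Total shift: Δλ_total = 2.0468 + 0.8667 = 2.9135 pm

(Intermediate values are shown rounded; full precision is carried through to the final answer.)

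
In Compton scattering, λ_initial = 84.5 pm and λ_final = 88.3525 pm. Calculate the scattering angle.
126.00°

First find the wavelength shift:
Δλ = λ' - λ = 88.3525 - 84.5 = 3.8525 pm

Using Δλ = λ_C(1 - cos θ), with λ_C = h/(m_e·c) ≈ 2.42631024 pm:
cos θ = 1 - Δλ/λ_C
cos θ = 1 - 3.8525/2.42631024
cos θ = -0.587802

θ = arccos(-0.587802)
θ = 126.00°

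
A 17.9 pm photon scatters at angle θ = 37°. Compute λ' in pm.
18.3886 pm

Using the Compton scattering formula:
λ' = λ + Δλ = λ + λ_C(1 - cos θ)

Given:
- Initial wavelength λ = 17.9 pm
- Scattering angle θ = 37°
- Compton wavelength λ_C ≈ 2.4263 pm

Calculate the shift:
Δλ = 2.4263 × (1 - cos(37°))
Δλ = 2.4263 × 0.2014
Δλ = 0.4886 pm

Final wavelength:
λ' = 17.9 + 0.4886 = 18.3886 pm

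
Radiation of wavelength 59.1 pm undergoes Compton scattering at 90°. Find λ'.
61.5263 pm

Using the Compton formula: λ' = λ + λ_C(1 − cos θ)

For θ = 90°, cos θ = 0 (exact) = 0.0000, so:
1 − cos 90° = 1 − (0) = 1.0000

Δλ = λ_C × 1.0000 = 2.4263 × 1.0000 = 2.4263 pm

λ' = 59.1 + 2.4263 = 61.5263 pm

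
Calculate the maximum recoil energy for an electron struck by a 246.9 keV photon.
121.3369 keV

Maximum energy transfer occurs at θ = 180° (backscattering).

Initial photon: E₀ = 246.9 keV → λ₀ = 5.0216 pm

Maximum Compton shift (at 180°):
Δλ_max = 2λ_C = 2 × 2.4263 = 4.8526 pm

Final wavelength:
λ' = 5.0216 + 4.8526 = 9.8743 pm

Minimum photon energy (maximum energy to electron):
E'_min = hc/λ' = 125.5631 keV

Maximum electron kinetic energy:
K_max = E₀ - E'_min = 246.9000 - 125.5631 = 121.3369 keV

(Intermediate values are shown rounded; full precision is carried through to the final answer.)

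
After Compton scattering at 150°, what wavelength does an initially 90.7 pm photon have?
95.2276 pm

Using the Compton formula: λ' = λ + λ_C(1 − cos θ)

For θ = 150°, cos θ = -√3/2 (exact) ≈ -0.8660, so:
1 − cos 150° = 1 − (-√3/2) ≈ 1.8660

Δλ = λ_C × 1.8660 = 2.4263 × 1.8660 = 4.5276 pm

λ' = 90.7 + 4.5276 = 95.2276 pm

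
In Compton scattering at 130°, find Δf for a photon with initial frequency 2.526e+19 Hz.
6.351e+18 Hz (decrease)

Convert frequency to wavelength (c = 299792458 m/s):
λ₀ = c/f₀ = 299792458/2.526e+19 = 1.1868268e-11 m = 11.8683 pm

Calculate Compton shift:
Δλ = λ_C(1 - cos(130°)) = 3.9859 pm

Final wavelength:
λ' = λ₀ + Δλ = 11.8683 + 3.9859 = 15.8542 pm

Final frequency:
f' = c/λ' = 299792458/1.5854181e-11 = 1.8909363e+19 Hz

Frequency shift (decrease):
Δf = f₀ - f' = 2.526e+19 - 1.8909363e+19 = 6.351e+18 Hz

(Intermediate values are shown rounded; full precision is carried through to the final answer.)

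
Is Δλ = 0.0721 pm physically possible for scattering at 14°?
Yes, consistent

Calculate the expected shift for θ = 14°:

Δλ_expected = λ_C(1 - cos(14°))
Δλ_expected = 2.4263 × (1 - cos(14°))
Δλ_expected = 2.4263 × 0.0297
Δλ_expected = 0.0721 pm

Given shift: 0.0721 pm
Expected shift: 0.0721 pm
Difference: 0.0000 pm

The values match. This is consistent with Compton scattering at the stated angle.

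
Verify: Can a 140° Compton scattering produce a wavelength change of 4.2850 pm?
Yes, consistent

Calculate the expected shift for θ = 140°:

Δλ_expected = λ_C(1 - cos(140°))
Δλ_expected = 2.4263 × (1 - cos(140°))
Δλ_expected = 2.4263 × 1.7660
Δλ_expected = 4.2850 pm

Given shift: 4.2850 pm
Expected shift: 4.2850 pm
Difference: 0.0000 pm

The values match. This is consistent with Compton scattering at the stated angle.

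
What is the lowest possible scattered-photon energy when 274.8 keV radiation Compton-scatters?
132.3993 keV (at θ = 180°)

The scattered photon has minimum energy when its wavelength is maximum, i.e., when the Compton shift Δλ = λ_C(1 − cos θ) is maximum. This occurs at θ = 180° (backscattering), giving Δλ_max = 2λ_C = 4.8526 pm.

Initial wavelength: λ₀ = hc/E₀ = 4.5118 pm
Maximum final wavelength: λ'_max = λ₀ + 2λ_C = 4.5118 + 4.8526 = 9.3644 pm
Minimum final energy: E'_min = hc/λ'_max = 132.3993 keV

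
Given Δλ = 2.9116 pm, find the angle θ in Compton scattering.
101.54°

From the Compton formula Δλ = λ_C(1 - cos θ), we can solve for θ:

cos θ = 1 - Δλ/λ_C

Given:
- Δλ = 2.9116 pm
- λ_C = h/(m_e·c) ≈ 2.42631024 pm

cos θ = 1 - 2.9116/2.42631024
cos θ = 1 - 1.200011
cos θ = -0.200011

θ = arccos(-0.200011)
θ = 101.54°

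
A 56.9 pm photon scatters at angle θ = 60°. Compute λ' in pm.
58.1132 pm

Using the Compton scattering formula:
λ' = λ + Δλ = λ + λ_C(1 - cos θ)

Given:
- Initial wavelength λ = 56.9 pm
- Scattering angle θ = 60°
- Compton wavelength λ_C ≈ 2.4263 pm

Calculate the shift:
Δλ = 2.4263 × (1 - cos(60°))
Δλ = 2.4263 × 0.5000
Δλ = 1.2132 pm

Final wavelength:
λ' = 56.9 + 1.2132 = 58.1132 pm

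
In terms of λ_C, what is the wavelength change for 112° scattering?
1.3746 λ_C

The Compton shift formula is:
Δλ = λ_C(1 - cos θ)

Dividing both sides by λ_C:
Δλ/λ_C = 1 - cos θ

For θ = 112°:
Δλ/λ_C = 1 - cos(112°)
Δλ/λ_C = 1 - -0.3746
Δλ/λ_C = 1.3746

This means the shift is 1.3746 × λ_C = 3.3352 pm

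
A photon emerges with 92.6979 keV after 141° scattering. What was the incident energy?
136.8000 keV

Convert final energy to wavelength (hc ≈ 1239.842 keV·pm):
λ' = hc/E' = 1239.842 / 92.6979 = 13.3751 pm

Calculate the Compton shift:
Δλ = λ_C(1 - cos(141°))
Δλ = 2.4263 × (1 - cos(141°))
Δλ = 4.3119 pm

Initial wavelength:
λ = λ' - Δλ = 13.3751 - 4.3119 = 9.0632 pm

Initial energy:
E = hc/λ = 1239.842 / 9.0632 = 136.8000 keV

(Intermediate values are shown rounded; full precision is carried through to the final answer.)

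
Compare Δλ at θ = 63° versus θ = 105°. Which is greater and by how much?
105° produces the larger shift by a factor of 2.305

Calculate both shifts using Δλ = λ_C(1 - cos θ):

For θ₁ = 63°:
Δλ₁ = 2.4263 × (1 - cos(63°))
Δλ₁ = 2.4263 × 0.5460
Δλ₁ = 1.3248 pm

For θ₂ = 105°:
Δλ₂ = 2.4263 × (1 - cos(105°))
Δλ₂ = 2.4263 × 1.2588
Δλ₂ = 3.0543 pm

The 105° angle produces the larger shift.
Ratio: 3.0543/1.3248 = 2.305

(Intermediate values are shown rounded; full precision is carried through to the final answer.)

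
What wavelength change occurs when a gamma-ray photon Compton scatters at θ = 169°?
4.8080 pm

Using the Compton scattering formula:
Δλ = λ_C(1 - cos θ)

where λ_C = h/(m_e·c) ≈ 2.4263 pm is the Compton wavelength of an electron.

For θ = 169°:
cos(169°) = -0.9816
1 - cos(169°) = 1.9816

Δλ = 2.4263 × 1.9816
Δλ = 4.8080 pm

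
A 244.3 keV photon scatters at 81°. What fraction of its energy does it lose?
0.2874 (or 28.74%)

Calculate initial and final photon energies:

Initial: E₀ = 244.3 keV → λ₀ = 5.0751 pm
Compton shift: Δλ = 2.0468 pm
Final wavelength: λ' = 7.1218 pm
Final energy: E' = 174.0903 keV

Fractional energy loss:
(E₀ - E')/E₀ = (244.3000 - 174.0903)/244.3000
= 70.2097/244.3000
= 0.2874
= 28.74%

(Intermediate values are shown rounded; full precision is carried through to the final answer.)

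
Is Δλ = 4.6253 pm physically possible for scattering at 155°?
Yes, consistent

Calculate the expected shift for θ = 155°:

Δλ_expected = λ_C(1 - cos(155°))
Δλ_expected = 2.4263 × (1 - cos(155°))
Δλ_expected = 2.4263 × 1.9063
Δλ_expected = 4.6253 pm

Given shift: 4.6253 pm
Expected shift: 4.6253 pm
Difference: 0.0000 pm

The values match. This is consistent with Compton scattering at the stated angle.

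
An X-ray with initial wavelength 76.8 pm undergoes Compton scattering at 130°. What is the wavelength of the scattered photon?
80.7859 pm

Using the Compton scattering formula:
λ' = λ + Δλ = λ + λ_C(1 - cos θ)

Given:
- Initial wavelength λ = 76.8 pm
- Scattering angle θ = 130°
- Compton wavelength λ_C ≈ 2.4263 pm

Calculate the shift:
Δλ = 2.4263 × (1 - cos(130°))
Δλ = 2.4263 × 1.6428
Δλ = 3.9859 pm

Final wavelength:
λ' = 76.8 + 3.9859 = 80.7859 pm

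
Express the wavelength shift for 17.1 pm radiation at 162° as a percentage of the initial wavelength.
27.6834%

Calculate the Compton shift:
Δλ = λ_C(1 - cos(162°))
Δλ = 2.4263 × (1 - cos(162°))
Δλ = 2.4263 × 1.9511
Δλ = 4.7339 pm

Percentage change:
(Δλ/λ₀) × 100 = (4.7339/17.1) × 100
= 27.6834%

(Intermediate values are shown rounded; full precision is carried through to the final answer.)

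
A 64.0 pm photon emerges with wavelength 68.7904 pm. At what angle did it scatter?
167.00°

First find the wavelength shift:
Δλ = λ' - λ = 68.7904 - 64.0 = 4.7904 pm

Using Δλ = λ_C(1 - cos θ), with λ_C = h/(m_e·c) ≈ 2.42631024 pm:
cos θ = 1 - Δλ/λ_C
cos θ = 1 - 4.7904/2.42631024
cos θ = -0.974356

θ = arccos(-0.974356)
θ = 167.00°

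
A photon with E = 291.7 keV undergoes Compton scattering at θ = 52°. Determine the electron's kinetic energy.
52.4834 keV

By energy conservation: K_e = E_initial - E_final

First find the scattered photon energy:
Initial wavelength: λ = hc/E = 4.2504 pm
Compton shift: Δλ = λ_C(1 - cos(52°)) = 0.9325 pm
Final wavelength: λ' = 4.2504 + 0.9325 = 5.1829 pm
Final photon energy: E' = hc/λ' = 239.2166 keV

Electron kinetic energy:
K_e = E - E' = 291.7000 - 239.2166 = 52.4834 keV

(Intermediate values are shown rounded; full precision is carried through to the final answer.)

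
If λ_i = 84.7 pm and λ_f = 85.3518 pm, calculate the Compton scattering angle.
43.00°

First find the wavelength shift:
Δλ = λ' - λ = 85.3518 - 84.7 = 0.6518 pm

Using Δλ = λ_C(1 - cos θ), with λ_C = h/(m_e·c) ≈ 2.42631024 pm:
cos θ = 1 - Δλ/λ_C
cos θ = 1 - 0.6518/2.42631024
cos θ = 0.731362

θ = arccos(0.731362)
θ = 43.00°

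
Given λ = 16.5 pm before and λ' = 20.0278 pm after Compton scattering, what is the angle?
117.00°

First find the wavelength shift:
Δλ = λ' - λ = 20.0278 - 16.5 = 3.5278 pm

Using Δλ = λ_C(1 - cos θ), with λ_C = h/(m_e·c) ≈ 2.42631024 pm:
cos θ = 1 - Δλ/λ_C
cos θ = 1 - 3.5278/2.42631024
cos θ = -0.453977

θ = arccos(-0.453977)
θ = 117.00°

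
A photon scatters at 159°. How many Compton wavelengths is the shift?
1.9336 λ_C

The Compton shift formula is:
Δλ = λ_C(1 - cos θ)

Dividing both sides by λ_C:
Δλ/λ_C = 1 - cos θ

For θ = 159°:
Δλ/λ_C = 1 - cos(159°)
Δλ/λ_C = 1 - -0.9336
Δλ/λ_C = 1.9336

This means the shift is 1.9336 × λ_C = 4.6915 pm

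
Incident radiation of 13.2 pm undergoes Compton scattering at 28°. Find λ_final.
13.4840 pm

Using the Compton scattering formula:
λ' = λ + Δλ = λ + λ_C(1 - cos θ)

Given:
- Initial wavelength λ = 13.2 pm
- Scattering angle θ = 28°
- Compton wavelength λ_C ≈ 2.4263 pm

Calculate the shift:
Δλ = 2.4263 × (1 - cos(28°))
Δλ = 2.4263 × 0.1171
Δλ = 0.2840 pm

Final wavelength:
λ' = 13.2 + 0.2840 = 13.4840 pm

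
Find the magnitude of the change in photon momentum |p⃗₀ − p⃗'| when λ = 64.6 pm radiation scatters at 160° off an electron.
1.9517e-23 kg·m/s

Photon momentum magnitude is p = h/λ.

Initial momentum:
p₀ = h/λ = 6.6261e-34/6.4600e-11 = 1.0257e-23 kg·m/s

After scattering:
λ' = λ + Δλ = 64.6 + 4.7063 = 69.3063 pm
p' = h/λ' = 6.6261e-34/6.9306e-11 = 9.5606e-24 kg·m/s

Momentum is a vector; the scattered photon's direction makes angle θ = 160° with the incident direction. The magnitude of the vector change Δp⃗ = p⃗₀ − p⃗' is found from the law of cosines:
|Δp⃗|² = p₀² + p'² − 2p₀p'cos θ
|Δp⃗|² = (1.0257e-23)² + (9.5606e-24)² − 2·1.0257e-23·9.5606e-24·cos(160°)
|Δp⃗| = 1.9517e-23 kg·m/s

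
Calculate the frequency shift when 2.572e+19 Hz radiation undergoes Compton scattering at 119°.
6.073e+18 Hz (decrease)

Convert frequency to wavelength (c = 299792458 m/s):
λ₀ = c/f₀ = 299792458/2.572e+19 = 1.1656005e-11 m = 11.6560 pm

Calculate Compton shift:
Δλ = λ_C(1 - cos(119°)) = 3.6026 pm

Final wavelength:
λ' = λ₀ + Δλ = 11.6560 + 3.6026 = 15.2586 pm

Final frequency:
f' = c/λ' = 299792458/1.5258614e-11 = 1.9647424e+19 Hz

Frequency shift (decrease):
Δf = f₀ - f' = 2.572e+19 - 1.9647424e+19 = 6.073e+18 Hz

(Intermediate values are shown rounded; full precision is carried through to the final answer.)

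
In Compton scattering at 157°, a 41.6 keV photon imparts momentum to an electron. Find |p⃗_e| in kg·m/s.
4.0631e-23 kg·m/s

The electron is initially at rest, so by conservation of momentum:
p⃗_e = p⃗₀ − p⃗'  (incident photon momentum minus scattered photon momentum)

Photon momentum magnitudes (p = h/λ = E/c):
λ₀ = hc/E₀ = 29.8039 pm → p₀ = h/λ₀ = 2.2232e-23 kg·m/s
Δλ = λ_C(1 − cos 157°) = 4.6597 pm
λ' = 34.4636 pm → p' = h/λ' = 1.9226e-23 kg·m/s

The scattered photon makes angle θ = 157° with the incident direction, so by the law of cosines:
|p⃗_e|² = p₀² + p'² − 2p₀p'cos θ
|p⃗_e|² = (2.2232e-23)² + (1.9226e-23)² − 2·2.2232e-23·1.9226e-23·cos(157°)
|p⃗_e| = 4.0631e-23 kg·m/s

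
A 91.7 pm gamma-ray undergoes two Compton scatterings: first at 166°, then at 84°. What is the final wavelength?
98.6532 pm

Apply Compton shift twice:

First scattering at θ₁ = 166°:
Δλ₁ = λ_C(1 - cos(166°))
Δλ₁ = 2.4263 × 1.9703
Δλ₁ = 4.7805 pm

After first scattering:
λ₁ = 91.7 + 4.7805 = 96.4805 pm

Second scattering at θ₂ = 84°:
Δλ₂ = λ_C(1 - cos(84°))
Δλ₂ = 2.4263 × 0.8955
Δλ₂ = 2.1727 pm

Final wavelength:
λ₂ = 96.4805 + 2.1727 = 98.6532 pm

Total shift: Δλ_total = 4.7805 + 2.1727 = 6.9532 pm

(Intermediate values are shown rounded; full precision is carried through to the final answer.)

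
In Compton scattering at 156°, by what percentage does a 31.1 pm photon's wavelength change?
14.9288%

Calculate the Compton shift:
Δλ = λ_C(1 - cos(156°))
Δλ = 2.4263 × (1 - cos(156°))
Δλ = 2.4263 × 1.9135
Δλ = 4.6429 pm

Percentage change:
(Δλ/λ₀) × 100 = (4.6429/31.1) × 100
= 14.9288%

(Intermediate values are shown rounded; full precision is carried through to the final answer.)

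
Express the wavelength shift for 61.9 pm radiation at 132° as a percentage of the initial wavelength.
6.5425%

Calculate the Compton shift:
Δλ = λ_C(1 - cos(132°))
Δλ = 2.4263 × (1 - cos(132°))
Δλ = 2.4263 × 1.6691
Δλ = 4.0498 pm

Percentage change:
(Δλ/λ₀) × 100 = (4.0498/61.9) × 100
= 6.5425%

(Intermediate values are shown rounded; full precision is carried through to the final answer.)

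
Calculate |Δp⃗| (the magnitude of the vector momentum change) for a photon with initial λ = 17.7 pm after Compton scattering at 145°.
6.4319e-23 kg·m/s

Photon momentum magnitude is p = h/λ.

Initial momentum:
p₀ = h/λ = 6.6261e-34/1.7700e-11 = 3.7435e-23 kg·m/s

After scattering:
λ' = λ + Δλ = 17.7 + 4.4138 = 22.1138 pm
p' = h/λ' = 6.6261e-34/2.2114e-11 = 2.9963e-23 kg·m/s

Momentum is a vector; the scattered photon's direction makes angle θ = 145° with the incident direction. The magnitude of the vector change Δp⃗ = p⃗₀ − p⃗' is found from the law of cosines:
|Δp⃗|² = p₀² + p'² − 2p₀p'cos θ
|Δp⃗|² = (3.7435e-23)² + (2.9963e-23)² − 2·3.7435e-23·2.9963e-23·cos(145°)
|Δp⃗| = 6.4319e-23 kg·m/s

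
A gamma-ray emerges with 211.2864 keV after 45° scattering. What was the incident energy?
240.4000 keV

Convert final energy to wavelength (hc ≈ 1239.842 keV·pm):
λ' = hc/E' = 1239.842 / 211.2864 = 5.8681 pm

Calculate the Compton shift:
Δλ = λ_C(1 - cos(45°))
Δλ = 2.4263 × (1 - cos(45°))
Δλ = 0.7106 pm

Initial wavelength:
λ = λ' - Δλ = 5.8681 - 0.7106 = 5.1574 pm

Initial energy:
E = hc/λ = 1239.842 / 5.1574 = 240.4000 keV

(Intermediate values are shown rounded; full precision is carried through to the final answer.)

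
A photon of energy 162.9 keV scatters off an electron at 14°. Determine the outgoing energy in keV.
161.3719 keV

First convert energy to wavelength:
λ = hc/E, with hc ≈ 1239.842 keV·pm (i.e. 1239.842 eV·nm)

For E = 162.9 keV = 162900 eV:
λ = 1239.842 keV·pm / 162.9 keV
λ = 7.6111 pm

Calculate the Compton shift:
Δλ = λ_C(1 - cos(14°)) = 2.4263 × 0.0297
Δλ = 0.0721 pm

Final wavelength:
λ' = 7.6111 + 0.0721 = 7.6831 pm

Final energy:
E' = hc/λ' = 1239.842 / 7.6831 = 161.3719 keV

(Intermediate values are shown rounded; full precision is carried through to the final answer.)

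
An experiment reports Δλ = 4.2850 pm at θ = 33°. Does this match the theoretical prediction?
No, inconsistent

Calculate the expected shift for θ = 33°:

Δλ_expected = λ_C(1 - cos(33°))
Δλ_expected = 2.4263 × (1 - cos(33°))
Δλ_expected = 2.4263 × 0.1613
Δλ_expected = 0.3914 pm

Given shift: 4.2850 pm
Expected shift: 0.3914 pm
Difference: 3.8935 pm

The values do not match. The given shift corresponds to θ ≈ 140.0°, not 33°.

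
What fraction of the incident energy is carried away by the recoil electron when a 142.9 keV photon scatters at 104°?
0.2578 (or 25.78%)

Calculate initial and final photon energies:

Initial: E₀ = 142.9 keV → λ₀ = 8.6763 pm
Compton shift: Δλ = 3.0133 pm
Final wavelength: λ' = 11.6896 pm
Final energy: E' = 106.0639 keV

Fractional energy loss:
(E₀ - E')/E₀ = (142.9000 - 106.0639)/142.9000
= 36.8361/142.9000
= 0.2578
= 25.78%

(Intermediate values are shown rounded; full precision is carried through to the final answer.)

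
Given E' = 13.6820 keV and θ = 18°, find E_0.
13.7000 keV

Convert final energy to wavelength (hc ≈ 1239.842 keV·pm):
λ' = hc/E' = 1239.842 / 13.6820 = 90.6185 pm

Calculate the Compton shift:
Δλ = λ_C(1 - cos(18°))
Δλ = 2.4263 × (1 - cos(18°))
Δλ = 0.1188 pm

Initial wavelength:
λ = λ' - Δλ = 90.6185 - 0.1188 = 90.4997 pm

Initial energy:
E = hc/λ = 1239.842 / 90.4997 = 13.7000 keV

(Intermediate values are shown rounded; full precision is carried through to the final answer.)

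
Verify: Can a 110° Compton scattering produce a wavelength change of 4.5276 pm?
No, inconsistent

Calculate the expected shift for θ = 110°:

Δλ_expected = λ_C(1 - cos(110°))
Δλ_expected = 2.4263 × (1 - cos(110°))
Δλ_expected = 2.4263 × 1.3420
Δλ_expected = 3.2562 pm

Given shift: 4.5276 pm
Expected shift: 3.2562 pm
Difference: 1.2714 pm

The values do not match. The given shift corresponds to θ ≈ 150.0°, not 110°.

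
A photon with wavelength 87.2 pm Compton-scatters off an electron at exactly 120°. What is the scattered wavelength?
90.8395 pm

Using the Compton formula: λ' = λ + λ_C(1 − cos θ)

For θ = 120°, cos θ = -1/2 (exact) = -0.5000, so:
1 − cos 120° = 1 − (-1/2) = 1.5000

Δλ = λ_C × 1.5000 = 2.4263 × 1.5000 = 3.6395 pm

λ' = 87.2 + 3.6395 = 90.8395 pm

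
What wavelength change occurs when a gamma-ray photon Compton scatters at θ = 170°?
4.8158 pm

Using the Compton scattering formula:
Δλ = λ_C(1 - cos θ)

where λ_C = h/(m_e·c) ≈ 2.4263 pm is the Compton wavelength of an electron.

For θ = 170°:
cos(170°) = -0.9848
1 - cos(170°) = 1.9848

Δλ = 2.4263 × 1.9848
Δλ = 4.8158 pm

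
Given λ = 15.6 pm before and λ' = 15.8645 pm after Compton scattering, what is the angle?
27.00°

First find the wavelength shift:
Δλ = λ' - λ = 15.8645 - 15.6 = 0.2645 pm

Using Δλ = λ_C(1 - cos θ), with λ_C = h/(m_e·c) ≈ 2.42631024 pm:
cos θ = 1 - Δλ/λ_C
cos θ = 1 - 0.2645/2.42631024
cos θ = 0.890987

θ = arccos(0.890987)
θ = 27.00°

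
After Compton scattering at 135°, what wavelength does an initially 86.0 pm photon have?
90.1420 pm

Using the Compton formula: λ' = λ + λ_C(1 − cos θ)

For θ = 135°, cos θ = -√2/2 (exact) ≈ -0.7071, so:
1 − cos 135° = 1 − (-√2/2) ≈ 1.7071

Δλ = λ_C × 1.7071 = 2.4263 × 1.7071 = 4.1420 pm

λ' = 86.0 + 4.1420 = 90.1420 pm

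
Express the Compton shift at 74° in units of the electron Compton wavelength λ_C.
0.7244 λ_C

The Compton shift formula is:
Δλ = λ_C(1 - cos θ)

Dividing both sides by λ_C:
Δλ/λ_C = 1 - cos θ

For θ = 74°:
Δλ/λ_C = 1 - cos(74°)
Δλ/λ_C = 1 - 0.2756
Δλ/λ_C = 0.7244

This means the shift is 0.7244 × λ_C = 1.7575 pm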